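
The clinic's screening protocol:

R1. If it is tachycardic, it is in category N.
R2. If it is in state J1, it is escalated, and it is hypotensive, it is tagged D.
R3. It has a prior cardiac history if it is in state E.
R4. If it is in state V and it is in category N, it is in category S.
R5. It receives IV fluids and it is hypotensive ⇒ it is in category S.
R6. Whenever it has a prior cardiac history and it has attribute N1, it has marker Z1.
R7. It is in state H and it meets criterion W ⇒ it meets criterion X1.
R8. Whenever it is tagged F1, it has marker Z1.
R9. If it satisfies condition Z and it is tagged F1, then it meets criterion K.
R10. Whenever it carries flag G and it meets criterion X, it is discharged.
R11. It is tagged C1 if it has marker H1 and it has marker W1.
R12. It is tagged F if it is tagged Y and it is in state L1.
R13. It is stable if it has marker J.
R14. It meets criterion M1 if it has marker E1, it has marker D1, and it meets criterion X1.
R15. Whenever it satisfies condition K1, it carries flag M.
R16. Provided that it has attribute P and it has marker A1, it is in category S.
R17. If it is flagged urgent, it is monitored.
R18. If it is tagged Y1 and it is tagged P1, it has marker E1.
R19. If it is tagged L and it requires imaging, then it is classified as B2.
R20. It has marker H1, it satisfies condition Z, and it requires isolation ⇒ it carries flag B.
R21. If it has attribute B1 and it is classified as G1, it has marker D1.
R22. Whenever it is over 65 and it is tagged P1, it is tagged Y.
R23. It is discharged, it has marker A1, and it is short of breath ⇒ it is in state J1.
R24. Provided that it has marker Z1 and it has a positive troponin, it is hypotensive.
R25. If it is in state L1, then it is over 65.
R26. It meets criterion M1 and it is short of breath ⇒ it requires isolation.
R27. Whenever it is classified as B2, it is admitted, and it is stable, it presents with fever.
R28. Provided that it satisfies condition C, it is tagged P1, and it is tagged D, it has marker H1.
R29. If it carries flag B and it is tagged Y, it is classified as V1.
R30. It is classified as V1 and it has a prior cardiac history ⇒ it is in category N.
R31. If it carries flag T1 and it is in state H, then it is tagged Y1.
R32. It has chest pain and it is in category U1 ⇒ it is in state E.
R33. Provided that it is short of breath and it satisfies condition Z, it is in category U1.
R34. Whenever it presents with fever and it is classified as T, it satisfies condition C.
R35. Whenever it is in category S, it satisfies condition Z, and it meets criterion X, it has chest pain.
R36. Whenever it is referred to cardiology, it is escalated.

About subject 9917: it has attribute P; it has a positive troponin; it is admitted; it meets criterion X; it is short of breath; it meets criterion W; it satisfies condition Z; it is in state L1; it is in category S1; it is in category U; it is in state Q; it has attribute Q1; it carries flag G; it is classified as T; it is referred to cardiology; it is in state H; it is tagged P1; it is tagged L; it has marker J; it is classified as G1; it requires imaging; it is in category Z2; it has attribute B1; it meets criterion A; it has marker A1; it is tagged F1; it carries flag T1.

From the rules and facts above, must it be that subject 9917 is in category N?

By R7 (it is in state H, it meets criterion W): it meets criterion X1.
By R8 (it is tagged F1): it has marker Z1.
By R10 (it carries flag G, it meets criterion X): it is discharged.
By R13 (it has marker J): it is stable.
By R16 (it has attribute P, it has marker A1): it is in category S.
By R19 (it is tagged L, it requires imaging): it is classified as B2.
By R21 (it has attribute B1, it is classified as G1): it has marker D1.
By R23 (it is discharged, it has marker A1, it is short of breath): it is in state J1.
By R24 (it has marker Z1, it has a positive troponin): it is hypotensive.
By R25 (it is in state L1): it is over 65.
By R27 (it is classified as B2, it is admitted, it is stable): it presents with fever.
By R31 (it carries flag T1, it is in state H): it is tagged Y1.
By R33 (it is short of breath, it satisfies condition Z): it is in category U1.
By R34 (it presents with fever, it is classified as T): it satisfies condition C.
By R35 (it is in category S, it satisfies condition Z, it meets criterion X): it has chest pain.
By R36 (it is referred to cardiology): it is escalated.
By R2 (it is in state J1, it is escalated, it is hypotensive): it is tagged D.
By R18 (it is tagged Y1, it is tagged P1): it has marker E1.
By R22 (it is over 65, it is tagged P1): it is tagged Y.
By R28 (it satisfies condition C, it is tagged P1, it is tagged D): it has marker H1.
By R32 (it has chest pain, it is in category U1): it is in state E.
By R3 (it is in state E): it has a prior cardiac history.
By R14 (it has marker E1, it has marker D1, it meets criterion X1): it meets criterion M1.
By R26 (it meets criterion M1, it is short of breath): it requires isolation.
By R20 (it has marker H1, it satisfies condition Z, it requires isolation): it carries flag B.
By R29 (it carries flag B, it is tagged Y): it is classified as V1.
By R30 (it is classified as V1, it has a prior cardiac history): it is in category N.

Yes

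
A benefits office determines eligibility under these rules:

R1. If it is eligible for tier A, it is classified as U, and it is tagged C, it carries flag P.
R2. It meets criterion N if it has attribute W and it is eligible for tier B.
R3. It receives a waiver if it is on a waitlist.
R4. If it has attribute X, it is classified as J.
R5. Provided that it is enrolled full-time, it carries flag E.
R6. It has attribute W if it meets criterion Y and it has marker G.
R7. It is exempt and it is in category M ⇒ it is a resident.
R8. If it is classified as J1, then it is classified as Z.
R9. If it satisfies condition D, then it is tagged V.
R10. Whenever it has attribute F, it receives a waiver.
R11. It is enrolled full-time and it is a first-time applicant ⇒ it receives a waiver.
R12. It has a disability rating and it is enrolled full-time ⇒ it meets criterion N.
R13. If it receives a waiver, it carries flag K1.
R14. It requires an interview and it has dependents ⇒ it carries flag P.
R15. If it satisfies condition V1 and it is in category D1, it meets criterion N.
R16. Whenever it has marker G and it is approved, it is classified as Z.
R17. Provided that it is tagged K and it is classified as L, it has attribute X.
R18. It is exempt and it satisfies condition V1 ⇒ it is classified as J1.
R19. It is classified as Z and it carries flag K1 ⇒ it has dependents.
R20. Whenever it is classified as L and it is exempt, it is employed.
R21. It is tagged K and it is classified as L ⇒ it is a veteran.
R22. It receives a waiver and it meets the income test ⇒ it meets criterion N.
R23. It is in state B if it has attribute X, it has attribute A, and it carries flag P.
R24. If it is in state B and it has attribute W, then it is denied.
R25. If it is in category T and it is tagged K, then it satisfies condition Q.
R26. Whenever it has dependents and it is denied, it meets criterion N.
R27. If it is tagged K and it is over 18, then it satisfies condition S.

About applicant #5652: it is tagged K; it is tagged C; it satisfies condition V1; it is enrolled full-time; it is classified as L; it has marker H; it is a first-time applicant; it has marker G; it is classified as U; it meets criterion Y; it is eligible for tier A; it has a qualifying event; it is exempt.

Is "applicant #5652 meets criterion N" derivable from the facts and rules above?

Forward chaining from the given facts derives: carries flag P, carries flag E, has attribute W, receives a waiver, carries flag K1, has attribute X, is classified as J1, is employed, is a veteran, is classified as J, is classified as Z, has dependents.
Rules concluding "it meets criterion N": R2 needs "it is eligible for tier B"; R12 needs "it has a disability rating"; R15 needs "it is in category D1"; R22 needs "it meets the income test"; R26 needs "it is denied" — none of these are established.

No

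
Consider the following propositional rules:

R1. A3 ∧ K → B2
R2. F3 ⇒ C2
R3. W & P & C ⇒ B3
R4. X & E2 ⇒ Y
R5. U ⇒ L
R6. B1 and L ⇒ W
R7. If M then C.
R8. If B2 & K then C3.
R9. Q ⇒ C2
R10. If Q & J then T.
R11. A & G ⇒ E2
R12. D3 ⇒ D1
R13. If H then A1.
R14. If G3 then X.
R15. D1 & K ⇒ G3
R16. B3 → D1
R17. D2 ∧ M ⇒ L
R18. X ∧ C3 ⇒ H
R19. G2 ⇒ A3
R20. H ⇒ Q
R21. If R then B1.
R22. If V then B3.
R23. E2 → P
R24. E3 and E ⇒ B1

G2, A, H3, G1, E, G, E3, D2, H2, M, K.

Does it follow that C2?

Yes

C  (by R7: M)
E2  (by R11: A, G)
L  (by R17: D2, M)
A3  (by R19: G2)
P  (by R23: E2)
B1  (by R24: E3, E)
B2  (by R1: A3, K)
W  (by R6: B1, L)
C3  (by R8: B2, K)
B3  (by R3: W, P, C)
D1  (by R16: B3)
G3  (by R15: D1, K)
X  (by R14: G3)
H  (by R18: X, C3)
Q  (by R20: H)
C2  (by R9: Q)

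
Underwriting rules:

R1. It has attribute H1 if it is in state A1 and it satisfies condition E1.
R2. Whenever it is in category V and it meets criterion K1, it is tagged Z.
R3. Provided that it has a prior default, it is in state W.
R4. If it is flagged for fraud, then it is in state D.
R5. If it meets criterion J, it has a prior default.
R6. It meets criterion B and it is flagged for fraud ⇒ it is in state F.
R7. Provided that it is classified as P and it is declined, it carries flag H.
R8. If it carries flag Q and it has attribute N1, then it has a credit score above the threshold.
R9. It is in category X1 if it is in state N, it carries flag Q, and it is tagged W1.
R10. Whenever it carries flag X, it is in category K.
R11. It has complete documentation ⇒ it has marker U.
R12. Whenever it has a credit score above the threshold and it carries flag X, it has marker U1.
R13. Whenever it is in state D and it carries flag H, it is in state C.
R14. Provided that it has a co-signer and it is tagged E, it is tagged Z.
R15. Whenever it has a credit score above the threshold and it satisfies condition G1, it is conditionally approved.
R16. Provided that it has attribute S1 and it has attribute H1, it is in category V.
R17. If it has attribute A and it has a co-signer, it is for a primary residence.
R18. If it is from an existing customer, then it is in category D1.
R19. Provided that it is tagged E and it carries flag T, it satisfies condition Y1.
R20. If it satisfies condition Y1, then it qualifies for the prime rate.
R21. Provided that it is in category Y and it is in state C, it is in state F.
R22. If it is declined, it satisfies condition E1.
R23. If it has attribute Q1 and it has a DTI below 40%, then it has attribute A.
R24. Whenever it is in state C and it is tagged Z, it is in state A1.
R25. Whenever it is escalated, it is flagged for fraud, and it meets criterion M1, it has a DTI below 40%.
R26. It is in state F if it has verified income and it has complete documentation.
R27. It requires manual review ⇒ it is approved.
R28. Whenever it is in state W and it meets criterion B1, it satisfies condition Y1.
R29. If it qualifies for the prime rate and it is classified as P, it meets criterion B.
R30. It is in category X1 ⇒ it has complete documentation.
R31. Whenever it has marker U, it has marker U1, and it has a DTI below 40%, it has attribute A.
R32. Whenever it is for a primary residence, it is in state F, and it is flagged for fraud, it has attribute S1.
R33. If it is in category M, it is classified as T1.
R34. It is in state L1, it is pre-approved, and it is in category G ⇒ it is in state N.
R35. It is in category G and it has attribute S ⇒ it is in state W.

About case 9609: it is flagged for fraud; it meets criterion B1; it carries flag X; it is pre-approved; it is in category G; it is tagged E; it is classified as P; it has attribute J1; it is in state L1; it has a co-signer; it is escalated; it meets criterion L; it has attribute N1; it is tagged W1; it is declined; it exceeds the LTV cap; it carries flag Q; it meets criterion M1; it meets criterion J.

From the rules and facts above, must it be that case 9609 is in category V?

By R4 (it is flagged for fraud): it is in state D.
By R5 (it meets criterion J): it has a prior default.
By R7 (it is classified as P, it is declined): it carries flag H.
By R8 (it carries flag Q, it has attribute N1): it has a credit score above the threshold.
By R12 (it has a credit score above the threshold, it carries flag X): it has marker U1.
By R13 (it is in state D, it carries flag H): it is in state C.
By R14 (it has a co-signer, it is tagged E): it is tagged Z.
By R22 (it is declined): it satisfies condition E1.
By R24 (it is in state C, it is tagged Z): it is in state A1.
By R25 (it is escalated, it is flagged for fraud, it meets criterion M1): it has a DTI below 40%.
By R34 (it is in state L1, it is pre-approved, it is in category G): it is in state N.
By R1 (it is in state A1, it satisfies condition E1): it has attribute H1.
By R3 (it has a prior default): it is in state W.
By R9 (it is in state N, it carries flag Q, it is tagged W1): it is in category X1.
By R28 (it is in state W, it meets criterion B1): it satisfies condition Y1.
By R30 (it is in category X1): it has complete documentation.
By R11 (it has complete documentation): it has marker U.
By R20 (it satisfies condition Y1): it qualifies for the prime rate.
By R29 (it qualifies for the prime rate, it is classified as P): it meets criterion B.
By R31 (it has marker U, it has marker U1, it has a DTI below 40%): it has attribute A.
By R6 (it meets criterion B, it is flagged for fraud): it is in state F.
By R17 (it has attribute A, it has a co-signer): it is for a primary residence.
By R32 (it is for a primary residence, it is in state F, it is flagged for fraud): it has attribute S1.
By R16 (it has attribute S1, it has attribute H1): it is in category V.

Yes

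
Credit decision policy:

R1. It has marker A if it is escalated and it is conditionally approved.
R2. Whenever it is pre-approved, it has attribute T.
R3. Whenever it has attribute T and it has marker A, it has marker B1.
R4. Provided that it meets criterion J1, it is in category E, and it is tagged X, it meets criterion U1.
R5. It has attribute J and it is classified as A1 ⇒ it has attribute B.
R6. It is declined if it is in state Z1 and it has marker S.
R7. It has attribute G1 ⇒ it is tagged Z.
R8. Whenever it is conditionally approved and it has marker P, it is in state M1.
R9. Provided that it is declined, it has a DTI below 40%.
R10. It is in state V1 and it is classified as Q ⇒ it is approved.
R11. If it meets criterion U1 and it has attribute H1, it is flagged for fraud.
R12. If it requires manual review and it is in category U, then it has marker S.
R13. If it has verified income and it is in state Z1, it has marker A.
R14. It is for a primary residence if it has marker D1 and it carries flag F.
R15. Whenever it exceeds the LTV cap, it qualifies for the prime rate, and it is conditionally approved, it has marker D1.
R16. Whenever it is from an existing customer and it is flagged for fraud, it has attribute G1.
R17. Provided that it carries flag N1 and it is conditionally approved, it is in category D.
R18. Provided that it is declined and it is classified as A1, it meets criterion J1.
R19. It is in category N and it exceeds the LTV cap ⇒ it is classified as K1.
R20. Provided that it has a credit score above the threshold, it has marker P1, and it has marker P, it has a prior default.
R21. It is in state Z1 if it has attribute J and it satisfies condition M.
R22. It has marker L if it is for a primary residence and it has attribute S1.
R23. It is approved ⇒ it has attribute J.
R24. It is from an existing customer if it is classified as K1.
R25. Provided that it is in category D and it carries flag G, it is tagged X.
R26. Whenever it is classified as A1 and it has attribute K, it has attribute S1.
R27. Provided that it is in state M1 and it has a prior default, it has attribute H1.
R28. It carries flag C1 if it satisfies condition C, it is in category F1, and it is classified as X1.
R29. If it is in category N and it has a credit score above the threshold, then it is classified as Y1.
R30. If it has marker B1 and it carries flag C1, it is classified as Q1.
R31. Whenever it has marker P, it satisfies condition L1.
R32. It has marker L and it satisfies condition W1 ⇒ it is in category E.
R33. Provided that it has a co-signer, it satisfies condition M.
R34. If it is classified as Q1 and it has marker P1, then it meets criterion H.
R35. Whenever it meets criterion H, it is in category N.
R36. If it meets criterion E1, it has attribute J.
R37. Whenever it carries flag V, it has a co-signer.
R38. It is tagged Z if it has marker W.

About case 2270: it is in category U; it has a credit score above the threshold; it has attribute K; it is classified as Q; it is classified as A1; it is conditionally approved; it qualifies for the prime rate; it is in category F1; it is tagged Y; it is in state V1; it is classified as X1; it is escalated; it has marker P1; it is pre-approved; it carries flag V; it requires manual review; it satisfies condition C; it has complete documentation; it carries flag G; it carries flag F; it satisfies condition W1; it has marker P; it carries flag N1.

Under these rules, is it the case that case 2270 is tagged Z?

No

Forward chaining from the given facts derives: has marker A, has attribute T, has marker B1, is in state M1, is approved, has marker S, is in category D, has a prior default, has attribute J, is tagged X, has attribute S1, has attribute H1, carries flag C1, is classified as Q1, satisfies condition L1, meets criterion H, is in category N, has a co-signer, has attribute B, is classified as Y1, satisfies condition M, is in state Z1, is declined, has a DTI below 40%, meets criterion J1.
Rules concluding "it is tagged Z": R7 needs "it has attribute G1"; R38 needs "it has marker W" — none of these are established.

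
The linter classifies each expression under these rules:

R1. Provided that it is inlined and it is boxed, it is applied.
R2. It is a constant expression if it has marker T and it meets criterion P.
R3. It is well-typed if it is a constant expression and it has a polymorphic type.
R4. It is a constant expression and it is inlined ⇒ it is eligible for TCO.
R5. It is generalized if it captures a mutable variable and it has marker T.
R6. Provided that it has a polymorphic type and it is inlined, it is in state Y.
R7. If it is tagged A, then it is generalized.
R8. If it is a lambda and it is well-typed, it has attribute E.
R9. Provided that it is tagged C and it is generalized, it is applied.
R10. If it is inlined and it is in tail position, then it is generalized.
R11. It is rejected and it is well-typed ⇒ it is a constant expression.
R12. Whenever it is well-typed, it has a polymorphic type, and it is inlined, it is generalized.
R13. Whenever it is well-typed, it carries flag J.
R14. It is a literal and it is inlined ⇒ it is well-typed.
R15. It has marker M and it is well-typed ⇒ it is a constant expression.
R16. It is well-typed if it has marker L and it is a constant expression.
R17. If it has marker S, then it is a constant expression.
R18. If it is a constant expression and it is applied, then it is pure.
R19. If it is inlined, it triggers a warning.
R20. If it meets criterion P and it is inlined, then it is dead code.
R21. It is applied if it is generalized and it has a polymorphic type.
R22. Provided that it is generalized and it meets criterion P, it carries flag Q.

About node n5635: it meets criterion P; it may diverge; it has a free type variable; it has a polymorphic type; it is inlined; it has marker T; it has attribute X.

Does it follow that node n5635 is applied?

By R2 (it has marker T, it meets criterion P): it is a constant expression.
By R3 (it is a constant expression, it has a polymorphic type): it is well-typed.
By R12 (it is well-typed, it has a polymorphic type, it is inlined): it is generalized.
By R21 (it is generalized, it has a polymorphic type): it is applied.

Yes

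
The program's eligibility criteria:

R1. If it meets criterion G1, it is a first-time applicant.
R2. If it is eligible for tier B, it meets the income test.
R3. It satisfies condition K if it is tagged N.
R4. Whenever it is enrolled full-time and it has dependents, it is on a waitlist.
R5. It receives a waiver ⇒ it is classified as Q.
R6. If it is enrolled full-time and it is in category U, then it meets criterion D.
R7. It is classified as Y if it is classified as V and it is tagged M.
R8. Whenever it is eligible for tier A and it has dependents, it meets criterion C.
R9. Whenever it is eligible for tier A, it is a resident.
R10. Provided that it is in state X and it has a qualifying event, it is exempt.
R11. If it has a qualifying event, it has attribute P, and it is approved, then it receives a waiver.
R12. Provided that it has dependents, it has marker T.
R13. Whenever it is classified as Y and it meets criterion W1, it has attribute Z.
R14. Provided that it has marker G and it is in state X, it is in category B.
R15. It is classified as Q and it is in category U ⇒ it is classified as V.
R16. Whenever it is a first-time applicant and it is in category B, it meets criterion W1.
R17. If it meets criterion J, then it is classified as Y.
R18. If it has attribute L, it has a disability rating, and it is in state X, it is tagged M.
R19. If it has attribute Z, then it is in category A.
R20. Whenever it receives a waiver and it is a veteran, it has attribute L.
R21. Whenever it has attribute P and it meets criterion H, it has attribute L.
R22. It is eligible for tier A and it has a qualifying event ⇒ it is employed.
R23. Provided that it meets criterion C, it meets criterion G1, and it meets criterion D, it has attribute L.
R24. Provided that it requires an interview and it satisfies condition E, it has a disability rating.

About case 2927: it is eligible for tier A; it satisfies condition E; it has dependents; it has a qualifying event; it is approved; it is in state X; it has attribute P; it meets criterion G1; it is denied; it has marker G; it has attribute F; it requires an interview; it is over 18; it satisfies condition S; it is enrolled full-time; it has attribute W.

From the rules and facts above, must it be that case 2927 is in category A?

Forward chaining from the given facts derives: is a first-time applicant, is on a waitlist, meets criterion C, is a resident, is exempt, receives a waiver, has marker T, is in category B, meets criterion W1, is employed, has a disability rating, is classified as Q.
The only rule concluding "it is in category A" is R19, which needs "it has attribute Z"; that is never established.

No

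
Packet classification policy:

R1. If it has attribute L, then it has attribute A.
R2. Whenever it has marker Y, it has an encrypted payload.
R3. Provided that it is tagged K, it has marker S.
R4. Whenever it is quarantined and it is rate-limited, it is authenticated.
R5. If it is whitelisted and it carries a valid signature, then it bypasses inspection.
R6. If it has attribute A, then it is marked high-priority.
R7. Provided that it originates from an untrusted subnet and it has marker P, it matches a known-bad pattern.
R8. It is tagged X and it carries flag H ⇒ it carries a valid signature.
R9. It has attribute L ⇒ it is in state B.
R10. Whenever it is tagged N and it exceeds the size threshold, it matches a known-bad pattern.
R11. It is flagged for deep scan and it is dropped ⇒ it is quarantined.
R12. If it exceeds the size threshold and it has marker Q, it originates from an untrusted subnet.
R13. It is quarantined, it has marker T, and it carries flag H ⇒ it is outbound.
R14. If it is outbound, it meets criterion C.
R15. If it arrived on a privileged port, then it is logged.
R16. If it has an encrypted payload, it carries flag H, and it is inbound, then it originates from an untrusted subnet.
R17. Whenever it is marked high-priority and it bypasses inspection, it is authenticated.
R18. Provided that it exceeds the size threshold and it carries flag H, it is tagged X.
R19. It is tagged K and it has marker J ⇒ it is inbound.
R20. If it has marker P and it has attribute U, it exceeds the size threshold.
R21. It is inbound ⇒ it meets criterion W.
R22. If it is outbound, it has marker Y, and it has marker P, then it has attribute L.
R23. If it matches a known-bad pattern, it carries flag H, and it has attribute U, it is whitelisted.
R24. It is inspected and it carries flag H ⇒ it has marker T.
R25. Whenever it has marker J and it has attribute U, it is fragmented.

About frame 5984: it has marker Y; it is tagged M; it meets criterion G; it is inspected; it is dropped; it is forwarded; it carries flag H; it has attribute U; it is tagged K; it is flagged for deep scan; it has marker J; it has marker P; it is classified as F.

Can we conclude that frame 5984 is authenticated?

By R2 (it has marker Y): it has an encrypted payload.
By R11 (it is flagged for deep scan, it is dropped): it is quarantined.
By R19 (it is tagged K, it has marker J): it is inbound.
By R20 (it has marker P, it has attribute U): it exceeds the size threshold.
By R24 (it is inspected, it carries flag H): it has marker T.
By R13 (it is quarantined, it has marker T, it carries flag H): it is outbound.
By R16 (it has an encrypted payload, it carries flag H, it is inbound): it originates from an untrusted subnet.
By R18 (it exceeds the size threshold, it carries flag H): it is tagged X.
By R22 (it is outbound, it has marker Y, it has marker P): it has attribute L.
By R1 (it has attribute L): it has attribute A.
By R6 (it has attribute A): it is marked high-priority.
By R7 (it originates from an untrusted subnet, it has marker P): it matches a known-bad pattern.
By R8 (it is tagged X, it carries flag H): it carries a valid signature.
By R23 (it matches a known-bad pattern, it carries flag H, it has attribute U): it is whitelisted.
By R5 (it is whitelisted, it carries a valid signature): it bypasses inspection.
By R17 (it is marked high-priority, it bypasses inspection): it is authenticated.

Yes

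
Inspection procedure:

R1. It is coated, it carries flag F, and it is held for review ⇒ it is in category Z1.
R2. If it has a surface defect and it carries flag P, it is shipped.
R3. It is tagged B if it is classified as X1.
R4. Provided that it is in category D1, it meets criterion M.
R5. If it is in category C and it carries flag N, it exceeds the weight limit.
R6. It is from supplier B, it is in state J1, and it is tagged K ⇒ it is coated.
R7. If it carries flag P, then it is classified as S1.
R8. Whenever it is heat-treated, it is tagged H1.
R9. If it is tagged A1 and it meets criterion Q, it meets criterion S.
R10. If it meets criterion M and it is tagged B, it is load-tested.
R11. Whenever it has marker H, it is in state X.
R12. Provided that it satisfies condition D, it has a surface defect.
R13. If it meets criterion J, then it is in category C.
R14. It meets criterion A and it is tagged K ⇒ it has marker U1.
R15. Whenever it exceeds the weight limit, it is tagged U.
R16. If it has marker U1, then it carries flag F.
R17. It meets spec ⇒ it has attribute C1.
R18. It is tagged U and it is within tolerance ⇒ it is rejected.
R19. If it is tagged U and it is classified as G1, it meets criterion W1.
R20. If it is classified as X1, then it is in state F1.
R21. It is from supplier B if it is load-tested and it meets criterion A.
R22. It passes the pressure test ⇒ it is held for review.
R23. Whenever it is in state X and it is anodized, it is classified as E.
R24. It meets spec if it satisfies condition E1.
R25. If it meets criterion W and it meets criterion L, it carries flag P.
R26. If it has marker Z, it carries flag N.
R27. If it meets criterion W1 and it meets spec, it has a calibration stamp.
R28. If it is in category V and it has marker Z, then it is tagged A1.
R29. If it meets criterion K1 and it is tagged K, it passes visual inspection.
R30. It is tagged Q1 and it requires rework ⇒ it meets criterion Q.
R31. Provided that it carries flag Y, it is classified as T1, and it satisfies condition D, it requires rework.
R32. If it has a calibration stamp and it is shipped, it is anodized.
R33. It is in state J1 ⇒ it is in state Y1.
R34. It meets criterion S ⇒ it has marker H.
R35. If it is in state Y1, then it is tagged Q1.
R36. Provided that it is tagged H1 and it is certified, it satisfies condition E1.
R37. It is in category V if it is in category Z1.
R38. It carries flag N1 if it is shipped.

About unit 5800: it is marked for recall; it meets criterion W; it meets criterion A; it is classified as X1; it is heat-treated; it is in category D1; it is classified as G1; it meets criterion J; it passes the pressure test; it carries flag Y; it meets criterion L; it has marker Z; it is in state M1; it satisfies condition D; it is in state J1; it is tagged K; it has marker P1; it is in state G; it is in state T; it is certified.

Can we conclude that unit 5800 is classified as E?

Forward chaining from the given facts derives: is tagged B, meets criterion M, is tagged H1, is load-tested, has a surface defect, is in category C, has marker U1, carries flag F, is in state F1, is from supplier B, is held for review, carries flag P, carries flag N, is in state Y1, is tagged Q1, satisfies condition E1, is shipped, exceeds the weight limit, is coated, is classified as S1, is tagged U, meets criterion W1, meets spec, has a calibration stamp, is anodized, carries flag N1, is in category Z1, has attribute C1, is in category V, is tagged A1.
The only rule concluding "it is classified as E" is R23, which needs "it is in state X"; that is never established.

No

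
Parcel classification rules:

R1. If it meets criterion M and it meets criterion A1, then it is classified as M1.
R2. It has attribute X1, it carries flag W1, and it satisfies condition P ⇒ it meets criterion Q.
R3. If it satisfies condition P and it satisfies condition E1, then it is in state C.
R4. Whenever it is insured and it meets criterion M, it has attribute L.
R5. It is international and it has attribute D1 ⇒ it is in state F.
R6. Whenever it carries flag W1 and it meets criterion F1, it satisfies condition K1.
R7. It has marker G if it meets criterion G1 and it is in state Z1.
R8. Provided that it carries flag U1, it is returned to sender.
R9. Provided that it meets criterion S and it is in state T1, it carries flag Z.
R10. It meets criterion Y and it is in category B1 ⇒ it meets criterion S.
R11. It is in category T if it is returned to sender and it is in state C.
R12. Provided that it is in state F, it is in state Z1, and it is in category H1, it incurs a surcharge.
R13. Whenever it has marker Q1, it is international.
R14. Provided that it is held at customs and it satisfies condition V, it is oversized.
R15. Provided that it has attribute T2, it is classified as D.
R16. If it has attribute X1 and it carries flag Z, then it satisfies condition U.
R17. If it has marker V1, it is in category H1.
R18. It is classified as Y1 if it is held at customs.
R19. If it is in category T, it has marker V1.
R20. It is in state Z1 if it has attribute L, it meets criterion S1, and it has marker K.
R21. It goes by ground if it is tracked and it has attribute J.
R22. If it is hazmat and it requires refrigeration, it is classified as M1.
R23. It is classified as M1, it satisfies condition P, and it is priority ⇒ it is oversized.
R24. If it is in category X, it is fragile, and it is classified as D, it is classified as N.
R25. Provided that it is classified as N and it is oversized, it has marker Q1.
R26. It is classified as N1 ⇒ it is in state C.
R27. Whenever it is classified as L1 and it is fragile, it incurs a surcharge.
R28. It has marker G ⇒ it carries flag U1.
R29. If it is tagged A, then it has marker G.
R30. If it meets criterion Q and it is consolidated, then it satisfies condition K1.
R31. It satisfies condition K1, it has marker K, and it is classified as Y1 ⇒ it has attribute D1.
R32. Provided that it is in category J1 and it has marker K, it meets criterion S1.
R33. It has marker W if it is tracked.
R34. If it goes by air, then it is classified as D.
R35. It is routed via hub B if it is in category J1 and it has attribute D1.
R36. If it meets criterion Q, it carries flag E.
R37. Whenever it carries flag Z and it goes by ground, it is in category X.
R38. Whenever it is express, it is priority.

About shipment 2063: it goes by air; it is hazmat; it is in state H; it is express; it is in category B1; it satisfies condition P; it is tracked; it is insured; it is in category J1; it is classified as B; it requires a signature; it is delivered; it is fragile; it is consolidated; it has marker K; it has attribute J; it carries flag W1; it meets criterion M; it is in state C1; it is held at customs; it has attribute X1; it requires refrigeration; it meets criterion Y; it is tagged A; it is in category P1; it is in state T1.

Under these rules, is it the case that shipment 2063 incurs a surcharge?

No

Forward chaining from the given facts derives: meets criterion Q, has attribute L, meets criterion S, is classified as Y1, goes by ground, is classified as M1, has marker G, satisfies condition K1, has attribute D1, meets criterion S1, has marker W, is classified as D, is routed via hub B, carries flag E, is priority, carries flag Z, satisfies condition U, is in state Z1, is oversized, carries flag U1, is in category X, is returned to sender, is classified as N, has marker Q1, is international, is in state F.
Rules concluding "it incurs a surcharge": R12 needs "it is in category H1"; R27 needs "it is classified as L1" — none of these are established.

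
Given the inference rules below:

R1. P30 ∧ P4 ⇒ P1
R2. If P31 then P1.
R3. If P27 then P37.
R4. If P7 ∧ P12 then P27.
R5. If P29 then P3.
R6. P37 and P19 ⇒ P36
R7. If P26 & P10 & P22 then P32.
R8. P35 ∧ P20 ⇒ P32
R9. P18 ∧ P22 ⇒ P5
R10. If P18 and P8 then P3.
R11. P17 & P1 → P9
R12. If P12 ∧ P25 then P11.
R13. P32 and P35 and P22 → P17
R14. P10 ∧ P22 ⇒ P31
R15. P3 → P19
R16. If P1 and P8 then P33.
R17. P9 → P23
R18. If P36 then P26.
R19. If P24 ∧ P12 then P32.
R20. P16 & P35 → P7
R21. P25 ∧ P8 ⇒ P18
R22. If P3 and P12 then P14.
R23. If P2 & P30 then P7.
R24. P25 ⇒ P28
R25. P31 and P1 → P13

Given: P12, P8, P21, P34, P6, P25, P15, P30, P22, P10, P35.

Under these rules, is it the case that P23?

No

Forward chaining from the given facts derives: P11, P31, P18, P28, P1, P5, P3, P19, P33, P14, P13.
The only rule concluding P23 is R17, which needs P9; that is never established.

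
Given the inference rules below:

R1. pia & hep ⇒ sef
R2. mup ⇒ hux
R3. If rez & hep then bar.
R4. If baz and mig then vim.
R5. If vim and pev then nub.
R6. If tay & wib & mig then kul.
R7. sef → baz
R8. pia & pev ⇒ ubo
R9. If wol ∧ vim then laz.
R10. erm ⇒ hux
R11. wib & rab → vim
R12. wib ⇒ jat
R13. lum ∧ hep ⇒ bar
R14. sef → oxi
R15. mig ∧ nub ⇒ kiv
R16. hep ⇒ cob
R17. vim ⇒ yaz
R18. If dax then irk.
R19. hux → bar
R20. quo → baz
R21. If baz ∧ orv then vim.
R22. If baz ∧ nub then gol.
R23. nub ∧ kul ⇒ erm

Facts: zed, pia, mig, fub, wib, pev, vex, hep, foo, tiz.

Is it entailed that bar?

No

Forward chaining from the given facts derives: sef, baz, ubo, jat, oxi, cob, vim, nub, kiv, yaz, gol.
Rules concluding bar: R3 needs rez; R13 needs lum; R19 needs hux — none of these are established.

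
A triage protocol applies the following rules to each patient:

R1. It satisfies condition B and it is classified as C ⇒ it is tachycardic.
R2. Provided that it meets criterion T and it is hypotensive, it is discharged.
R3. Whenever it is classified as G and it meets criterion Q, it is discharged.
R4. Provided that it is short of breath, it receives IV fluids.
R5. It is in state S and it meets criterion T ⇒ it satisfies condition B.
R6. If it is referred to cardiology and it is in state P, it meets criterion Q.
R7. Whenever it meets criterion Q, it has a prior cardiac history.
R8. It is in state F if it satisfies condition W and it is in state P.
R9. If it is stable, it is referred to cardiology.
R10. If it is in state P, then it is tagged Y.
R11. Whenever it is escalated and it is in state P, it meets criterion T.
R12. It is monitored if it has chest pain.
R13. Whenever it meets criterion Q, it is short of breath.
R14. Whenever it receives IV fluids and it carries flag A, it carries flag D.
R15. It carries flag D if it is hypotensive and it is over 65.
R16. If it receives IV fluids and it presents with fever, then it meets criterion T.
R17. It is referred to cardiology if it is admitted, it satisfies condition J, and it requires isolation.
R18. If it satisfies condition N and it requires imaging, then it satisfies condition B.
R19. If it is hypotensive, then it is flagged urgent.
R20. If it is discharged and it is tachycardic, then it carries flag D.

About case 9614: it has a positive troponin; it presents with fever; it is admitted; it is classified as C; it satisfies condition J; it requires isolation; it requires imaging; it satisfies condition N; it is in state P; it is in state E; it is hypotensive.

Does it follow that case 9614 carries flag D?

Yes

By R17 (it is admitted, it satisfies condition J, it requires isolation): it is referred to cardiology.
By R18 (it satisfies condition N, it requires imaging): it satisfies condition B.
By R1 (it satisfies condition B, it is classified as C): it is tachycardic.
By R6 (it is referred to cardiology, it is in state P): it meets criterion Q.
By R13 (it meets criterion Q): it is short of breath.
By R4 (it is short of breath): it receives IV fluids.
By R16 (it receives IV fluids, it presents with fever): it meets criterion T.
By R2 (it meets criterion T, it is hypotensive): it is discharged.
By R20 (it is discharged, it is tachycardic): it carries flag D.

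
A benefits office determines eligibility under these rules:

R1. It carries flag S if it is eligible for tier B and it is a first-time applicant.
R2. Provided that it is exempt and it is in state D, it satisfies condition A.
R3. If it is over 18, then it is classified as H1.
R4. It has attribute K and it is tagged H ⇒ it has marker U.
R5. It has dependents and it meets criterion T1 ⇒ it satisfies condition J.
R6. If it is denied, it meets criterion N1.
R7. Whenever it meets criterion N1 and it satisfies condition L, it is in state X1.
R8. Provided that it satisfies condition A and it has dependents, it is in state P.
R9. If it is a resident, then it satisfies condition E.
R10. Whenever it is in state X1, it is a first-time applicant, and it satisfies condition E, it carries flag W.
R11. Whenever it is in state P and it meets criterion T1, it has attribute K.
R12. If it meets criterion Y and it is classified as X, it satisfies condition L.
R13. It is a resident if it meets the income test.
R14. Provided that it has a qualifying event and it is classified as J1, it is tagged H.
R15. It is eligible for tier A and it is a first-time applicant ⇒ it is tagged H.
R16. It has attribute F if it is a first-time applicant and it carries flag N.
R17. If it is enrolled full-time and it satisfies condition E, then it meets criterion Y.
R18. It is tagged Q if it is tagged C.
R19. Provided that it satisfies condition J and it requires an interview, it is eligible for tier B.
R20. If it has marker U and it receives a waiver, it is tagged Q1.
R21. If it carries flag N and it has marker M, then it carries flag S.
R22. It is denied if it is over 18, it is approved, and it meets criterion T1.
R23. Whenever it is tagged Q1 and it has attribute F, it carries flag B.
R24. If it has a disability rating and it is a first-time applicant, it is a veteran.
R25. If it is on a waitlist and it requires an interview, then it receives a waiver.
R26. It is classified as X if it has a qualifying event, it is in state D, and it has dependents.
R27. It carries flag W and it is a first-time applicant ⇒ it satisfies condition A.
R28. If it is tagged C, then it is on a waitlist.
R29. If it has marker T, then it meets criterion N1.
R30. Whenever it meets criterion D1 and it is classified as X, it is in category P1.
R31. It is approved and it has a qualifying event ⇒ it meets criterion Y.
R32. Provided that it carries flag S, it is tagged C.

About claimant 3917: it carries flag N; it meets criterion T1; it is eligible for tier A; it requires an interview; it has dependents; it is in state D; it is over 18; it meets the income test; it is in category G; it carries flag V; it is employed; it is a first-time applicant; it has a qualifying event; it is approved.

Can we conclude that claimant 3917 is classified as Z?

Forward chaining from the given facts derives: is classified as H1, satisfies condition J, is a resident, is tagged H, has attribute F, is eligible for tier B, is denied, is classified as X, meets criterion Y, carries flag S, meets criterion N1, satisfies condition E, satisfies condition L, is tagged C, is in state X1, carries flag W, is tagged Q, satisfies condition A, is on a waitlist, is in state P, has attribute K, receives a waiver, has marker U, is tagged Q1, carries flag B.
No rule has "it is classified as Z" as its conclusion, and it is not among the given facts.

No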